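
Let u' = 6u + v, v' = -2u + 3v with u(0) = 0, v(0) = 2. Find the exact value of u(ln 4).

A = [[6,1],[-2,3]]; eigenvalues λ = 5, 4.
Eigenvectors: (1,-1) for λ=5, (-1,2) for λ=4.
From the initial condition, c_1 = 2, c_2 = 2.
u(ln 4) = (2)(4^5)(1) + (2)(4^4)(-1) = 1536.

1536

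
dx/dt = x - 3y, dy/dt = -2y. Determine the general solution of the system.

x(t) = K_1e^(-2t) - K_2e^(t), y(t) = K_1e^(-2t)

Coefficient matrix A = [[1, -3], [0, -2]].
Characteristic polynomial det(A - λI) = λ^2 + λ - 2 = 0.
Eigenvalues λ = -2, 1.
For λ=-2: (A-λI) row 1 is [3, -3], so an eigenvector is (1, 1).
For λ=1: (A-λI) row 1 is [0, -3], so an eigenvector is (-1, 0).
General solution: K_1e^(-2t)(1,1) + K_2e^(t)(-1,0).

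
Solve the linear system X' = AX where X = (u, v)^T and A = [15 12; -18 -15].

Coefficient matrix A = [[15, 12], [-18, -15]].
Characteristic polynomial det(A - λI) = λ^2 - 9 = 0.
Eigenvalues λ = 3, -3.
For λ=3: (A-λI) row 1 is [12, 12], so an eigenvector is (-1, 1).
For λ=-3: (A-λI) row 1 is [18, 12], so an eigenvector is (-2, 3).
General solution: c_1e^(3t)(-1,1) + c_2e^(-3t)(-2,3).

u(t) = -c_1e^(3t) - 2c_2e^(-3t), v(t) = c_1e^(3t) + 3c_2e^(-3t)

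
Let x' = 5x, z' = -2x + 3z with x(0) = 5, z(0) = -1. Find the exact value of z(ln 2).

-128

A = [[5,0],[-2,3]]; eigenvalues λ = 3, 5.
Eigenvectors: (0,-1) for λ=3, (-1,1) for λ=5.
From the initial condition, c_1 = -4, c_2 = -5.
z(ln 2) = (-4)(2^3)(-1) + (-5)(2^5)(1) = -128.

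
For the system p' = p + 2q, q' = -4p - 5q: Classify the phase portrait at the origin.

stable node

A = [[1,2],[-4,-5]]; det(A-λI) = λ^2 + 4λ + 3.
λ = -3, -1: both negative.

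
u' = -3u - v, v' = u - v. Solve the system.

u(t) = -K_1e^(-2t) - K_2te^(-2t), v(t) = K_1e^(-2t) + K_2te^(-2t) + K_2e^(-2t)

Coefficient matrix A = [[-3, -1], [1, -1]].
Characteristic polynomial det(A - λI) = λ^2 + 4λ + 4 = 0.
Single eigenvalue λ = -2 with algebraic multiplicity 2.
Eigenvector v = (-1,1); generalized eigenvector w with (A-λI)w=v is (0,1).
General solution: e^(-2t)[K_1·v + K_2·(t·v + w)].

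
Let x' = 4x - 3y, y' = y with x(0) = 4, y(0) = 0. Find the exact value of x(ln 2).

A = [[4,-3],[0,1]]; eigenvalues λ = 4, 1.
Eigenvectors: (-1,0) for λ=4, (1,1) for λ=1.
From the initial condition, c_1 = -4, c_2 = 0.
x(ln 2) = (-4)(2^4)(-1) + (0)(2^1)(1) = 64.

64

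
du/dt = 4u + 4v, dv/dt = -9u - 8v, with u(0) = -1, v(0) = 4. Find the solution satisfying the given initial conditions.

Coefficient matrix A = [[4, 4], [-9, -8]].
Characteristic polynomial det(A - λI) = λ^2 + 4λ + 4 = 0.
Single eigenvalue λ = -2 with algebraic multiplicity 2.
Eigenvector v = (-2,3); generalized eigenvector w with (A-λI)w=v is (1,-2).
General solution: e^(-2t)[K_1·v + K_2·(t·v + w)].
Applying u(0)=-1, v(0)=4 gives K_1=-2, K_2=-5.

u(t) = 10te^(-2t) - e^(-2t), v(t) = -15te^(-2t) + 4e^(-2t)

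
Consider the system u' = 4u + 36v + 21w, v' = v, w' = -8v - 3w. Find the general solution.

Coefficient matrix A = [[4, 36, 21], [0, 1, 0], [0, -8, -3]].
det(A - λI) = 0 gives eigenvalues λ = -3, 4, 1.
For λ=-3: eigenvector (-3,0,1).
For λ=4: eigenvector (-1,0,0).
For λ=1: eigenvector (2,1,-2).
General solution: K_1e^(-3t)(-3,0,1) + K_2e^(4t)(-1,0,0) + K_3e^(t)(2,1,-2).

u(t) = -3K_1e^(-3t) - K_2e^(4t) + 2K_3e^(t), v(t) = K_3e^(t), w(t) = K_1e^(-3t) - 2K_3e^(t)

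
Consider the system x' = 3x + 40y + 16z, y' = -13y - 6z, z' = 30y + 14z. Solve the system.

x(t) = -2C_2e^(-t) + C_3e^(3t), y(t) = -2C_1e^(2t) + C_2e^(-t), z(t) = 5C_1e^(2t) - 2C_2e^(-t)

Coefficient matrix A = [[3, 40, 16], [0, -13, -6], [0, 30, 14]].
det(A - λI) = 0 gives eigenvalues λ = 2, -1, 3.
For λ=2: eigenvector (0,-2,5).
For λ=-1: eigenvector (-2,1,-2).
For λ=3: eigenvector (1,0,0).
General solution: C_1e^(2t)(0,-2,5) + C_2e^(-t)(-2,1,-2) + C_3e^(3t)(1,0,0).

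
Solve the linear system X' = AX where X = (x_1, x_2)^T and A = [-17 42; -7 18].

Coefficient matrix A = [[-17, 42], [-7, 18]].
Characteristic polynomial det(A - λI) = λ^2 - λ - 12 = 0.
Eigenvalues λ = -3, 4.
For λ=-3: (A-λI) row 1 is [-14, 42], so an eigenvector is (3, 1).
For λ=4: (A-λI) row 1 is [-21, 42], so an eigenvector is (2, 1).
General solution: C_1e^(-3t)(3,1) + C_2e^(4t)(2,1).

x_1(t) = 3C_1e^(-3t) + 2C_2e^(4t), x_2(t) = C_1e^(-3t) + C_2e^(4t)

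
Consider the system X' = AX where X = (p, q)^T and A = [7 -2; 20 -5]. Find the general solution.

Coefficient matrix A = [[7, -2], [20, -5]].
Characteristic polynomial det(A - λI) = λ^2 - 2λ + 5 = 0.
Eigenvalues λ = 1 ± 2i (complex conjugate pair).
For λ=1+2i: an eigenvector is (0,-1) - i(1,3) = (0 - i, -1 - 3i).
A real fundamental pair from Re and Im of e^((1+2i)t)v: X_1 = e^(t)(cos(2t)·(0,-1) + sin(2t)·(1,3)), X_2 = e^(t)(sin(2t)·(0,-1) - cos(2t)·(1,3)).
General solution: K_1X_1 + K_2X_2.

p(t) = K_1e^(t)sin(2t) - K_2e^(t)cos(2t), q(t) = 3K_1e^(t)sin(2t) - K_1e^(t)cos(2t) - K_2e^(t)sin(2t) - 3K_2e^(t)cos(2t)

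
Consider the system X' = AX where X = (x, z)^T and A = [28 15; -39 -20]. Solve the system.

Coefficient matrix A = [[28, 15], [-39, -20]].
Characteristic polynomial det(A - λI) = λ^2 - 8λ + 25 = 0.
Eigenvalues λ = 4 ± 3i (complex conjugate pair).
For λ=4+3i: an eigenvector is (-1,2) - i(2,-3) = (-1 - 2i, 2 + 3i).
A real fundamental pair from Re and Im of e^((4+3i)t)v: X_1 = e^(4t)(cos(3t)·(-1,2) + sin(3t)·(2,-3)), X_2 = e^(4t)(sin(3t)·(-1,2) - cos(3t)·(2,-3)).
General solution: K_1X_1 + K_2X_2.

x(t) = 2K_1e^(4t)sin(3t) - K_1e^(4t)cos(3t) - K_2e^(4t)sin(3t) - 2K_2e^(4t)cos(3t), z(t) = -3K_1e^(4t)sin(3t) + 2K_1e^(4t)cos(3t) + 2K_2e^(4t)sin(3t) + 3K_2e^(4t)cos(3t)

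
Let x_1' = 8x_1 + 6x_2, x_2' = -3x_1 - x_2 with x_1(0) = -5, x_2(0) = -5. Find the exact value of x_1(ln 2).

-580

A = [[8,6],[-3,-1]]; eigenvalues λ = 5, 2.
Eigenvectors: (-2,1) for λ=5, (-1,1) for λ=2.
From the initial condition, c_1 = 10, c_2 = -15.
x_1(ln 2) = (10)(2^5)(-2) + (-15)(2^2)(-1) = -580.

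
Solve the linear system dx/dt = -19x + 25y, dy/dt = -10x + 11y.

x(t) = 2C_1e^(-4t)sin(5t) + C_1e^(-4t)cos(5t) + C_2e^(-4t)sin(5t) - 2C_2e^(-4t)cos(5t), y(t) = C_1e^(-4t)sin(5t) + C_1e^(-4t)cos(5t) + C_2e^(-4t)sin(5t) - C_2e^(-4t)cos(5t)

Coefficient matrix A = [[-19, 25], [-10, 11]].
Characteristic polynomial det(A - λI) = λ^2 + 8λ + 41 = 0.
Eigenvalues λ = -4 ± 5i (complex conjugate pair).
For λ=-4+5i: an eigenvector is (1,1) - i(2,1) = (1 - 2i, 1 - i).
A real fundamental pair from Re and Im of e^((-4+5i)t)v: X_1 = e^(-4t)(cos(5t)·(1,1) + sin(5t)·(2,1)), X_2 = e^(-4t)(sin(5t)·(1,1) - cos(5t)·(2,1)).
General solution: C_1X_1 + C_2X_2.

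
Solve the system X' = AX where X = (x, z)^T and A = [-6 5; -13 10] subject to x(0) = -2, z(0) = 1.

x(t) = 21e^(2t)sin(t) - 2e^(2t)cos(t), z(t) = 34e^(2t)sin(t) + e^(2t)cos(t)

Coefficient matrix A = [[-6, 5], [-13, 10]].
Characteristic polynomial det(A - λI) = λ^2 - 4λ + 5 = 0.
Eigenvalues λ = 2 ± i (complex conjugate pair).
For λ=2+i: an eigenvector is (1,2) - i(2,3) = (1 - 2i, 2 - 3i).
A real fundamental pair from Re and Im of e^((2+i)t)v: X_1 = e^(2t)(cos(t)·(1,2) + sin(t)·(2,3)), X_2 = e^(2t)(sin(t)·(1,2) - cos(t)·(2,3)).
General solution: K_1X_1 + K_2X_2.
Applying x(0)=-2, z(0)=1 gives K_1=8, K_2=5.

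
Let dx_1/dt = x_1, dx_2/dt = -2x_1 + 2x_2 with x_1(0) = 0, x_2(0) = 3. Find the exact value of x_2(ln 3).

A = [[1,0],[-2,2]]; eigenvalues λ = 2, 1.
Eigenvectors: (0,1) for λ=2, (1,2) for λ=1.
From the initial condition, c_1 = 3, c_2 = 0.
x_2(ln 3) = (3)(3^2)(1) + (0)(3^1)(2) = 27.

27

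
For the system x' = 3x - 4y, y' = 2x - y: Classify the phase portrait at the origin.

A = [[3,-4],[2,-1]]; det(A-λI) = λ^2 - 2λ + 5.
λ = 1 ± 2i: positive real part.

unstable spiral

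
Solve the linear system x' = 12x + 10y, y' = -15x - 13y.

x(t) = K_1e^(2t) + 2K_2e^(-3t), y(t) = -K_1e^(2t) - 3K_2e^(-3t)

Coefficient matrix A = [[12, 10], [-15, -13]].
Characteristic polynomial det(A - λI) = λ^2 + λ - 6 = 0.
Eigenvalues λ = 2, -3.
For λ=2: (A-λI) row 1 is [10, 10], so an eigenvector is (1, -1).
For λ=-3: (A-λI) row 1 is [15, 10], so an eigenvector is (2, -3).
General solution: K_1e^(2t)(1,-1) + K_2e^(-3t)(2,-3).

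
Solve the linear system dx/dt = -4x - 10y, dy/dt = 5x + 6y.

Coefficient matrix A = [[-4, -10], [5, 6]].
Characteristic polynomial det(A - λI) = λ^2 - 2λ + 26 = 0.
Eigenvalues λ = 1 ± 5i (complex conjugate pair).
For λ=1+5i: an eigenvector is (-1,0) - i(1,-1) = (-1 - i, 0 + i).
A real fundamental pair from Re and Im of e^((1+5i)t)v: X_1 = e^(t)(cos(5t)·(-1,0) + sin(5t)·(1,-1)), X_2 = e^(t)(sin(5t)·(-1,0) - cos(5t)·(1,-1)).
General solution: K_1X_1 + K_2X_2.

x(t) = K_1e^(t)sin(5t) - K_1e^(t)cos(5t) - K_2e^(t)sin(5t) - K_2e^(t)cos(5t), y(t) = -K_1e^(t)sin(5t) + K_2e^(t)cos(5t)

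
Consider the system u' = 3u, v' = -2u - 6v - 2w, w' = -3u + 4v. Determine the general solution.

Coefficient matrix A = [[3, 0, 0], [-2, -6, -2], [-3, 4, 0]].
det(A - λI) = 0 gives eigenvalues λ = -2, -4, 3.
For λ=-2: eigenvector (0,1,-2).
For λ=-4: eigenvector (0,1,-1).
For λ=3: eigenvector (-1,0,1).
General solution: c_1e^(-2t)(0,1,-2) + c_2e^(-4t)(0,1,-1) + c_3e^(3t)(-1,0,1).

u(t) = -c_3e^(3t), v(t) = c_1e^(-2t) + c_2e^(-4t), w(t) = -2c_1e^(-2t) - c_2e^(-4t) + c_3e^(3t)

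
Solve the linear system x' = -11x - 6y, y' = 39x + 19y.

Coefficient matrix A = [[-11, -6], [39, 19]].
Characteristic polynomial det(A - λI) = λ^2 - 8λ + 25 = 0.
Eigenvalues λ = 4 ± 3i (complex conjugate pair).
For λ=4+3i: an eigenvector is (-1,3) - i(-1,2) = (-1 + i, 3 - 2i).
A real fundamental pair from Re and Im of e^((4+3i)t)v: X_1 = e^(4t)(cos(3t)·(-1,3) + sin(3t)·(-1,2)), X_2 = e^(4t)(sin(3t)·(-1,3) - cos(3t)·(-1,2)).
General solution: C_1X_1 + C_2X_2.

x(t) = -C_1e^(4t)sin(3t) - C_1e^(4t)cos(3t) - C_2e^(4t)sin(3t) + C_2e^(4t)cos(3t), y(t) = 2C_1e^(4t)sin(3t) + 3C_1e^(4t)cos(3t) + 3C_2e^(4t)sin(3t) - 2C_2e^(4t)cos(3t)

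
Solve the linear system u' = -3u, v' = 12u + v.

u(t) = K_2e^(-3t), v(t) = -K_1e^(t) - 3K_2e^(-3t)

Coefficient matrix A = [[-3, 0], [12, 1]].
Characteristic polynomial det(A - λI) = λ^2 + 2λ - 3 = 0.
Eigenvalues λ = 1, -3.
For λ=1: (A-λI) row 1 is [-4, 0], so an eigenvector is (0, -1).
For λ=-3: (A-λI) row 2 is [12, 4], so an eigenvector is (1, -3).
General solution: K_1e^(t)(0,-1) + K_2e^(-3t)(1,-3).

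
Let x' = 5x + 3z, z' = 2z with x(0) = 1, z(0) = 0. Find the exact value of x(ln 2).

A = [[5,3],[0,2]]; eigenvalues λ = 5, 2.
Eigenvectors: (1,0) for λ=5, (1,-1) for λ=2.
From the initial condition, c_1 = 1, c_2 = 0.
x(ln 2) = (1)(2^5)(1) + (0)(2^2)(1) = 32.

32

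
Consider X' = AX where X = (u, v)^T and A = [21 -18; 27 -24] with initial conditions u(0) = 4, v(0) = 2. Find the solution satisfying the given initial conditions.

u(t) = 8e^(3t) - 4e^(-6t), v(t) = 8e^(3t) - 6e^(-6t)

Coefficient matrix A = [[21, -18], [27, -24]].
Characteristic polynomial det(A - λI) = λ^2 + 3λ - 18 = 0.
Eigenvalues λ = 3, -6.
For λ=3: (A-λI) row 1 is [18, -18], so an eigenvector is (-1, -1).
For λ=-6: (A-λI) row 1 is [27, -18], so an eigenvector is (2, 3).
General solution: c_1e^(3t)(-1,-1) + c_2e^(-6t)(2,3).
Applying u(0)=4, v(0)=2 gives c_1=-8, c_2=-2.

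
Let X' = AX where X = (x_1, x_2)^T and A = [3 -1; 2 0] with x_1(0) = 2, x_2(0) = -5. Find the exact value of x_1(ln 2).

22

A = [[3,-1],[2,0]]; eigenvalues λ = 1, 2.
Eigenvectors: (-1,-2) for λ=1, (1,1) for λ=2.
From the initial condition, c_1 = 7, c_2 = 9.
x_1(ln 2) = (7)(2^1)(-1) + (9)(2^2)(1) = 22.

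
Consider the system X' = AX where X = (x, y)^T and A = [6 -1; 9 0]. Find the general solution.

Coefficient matrix A = [[6, -1], [9, 0]].
Characteristic polynomial det(A - λI) = λ^2 - 6λ + 9 = 0.
Single eigenvalue λ = 3 with algebraic multiplicity 2.
Eigenvector v = (1,3); generalized eigenvector w with (A-λI)w=v is (1,2).
General solution: e^(3t)[c_1·v + c_2·(t·v + w)].

x(t) = c_1e^(3t) + c_2te^(3t) + c_2e^(3t), y(t) = 3c_1e^(3t) + 3c_2te^(3t) + 2c_2e^(3t)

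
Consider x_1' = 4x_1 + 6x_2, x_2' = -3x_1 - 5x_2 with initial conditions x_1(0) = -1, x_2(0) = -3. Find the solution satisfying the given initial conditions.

Coefficient matrix A = [[4, 6], [-3, -5]].
Characteristic polynomial det(A - λI) = λ^2 + λ - 2 = 0.
Eigenvalues λ = -2, 1.
For λ=-2: (A-λI) row 1 is [6, 6], so an eigenvector is (1, -1).
For λ=1: (A-λI) row 1 is [3, 6], so an eigenvector is (-2, 1).
General solution: K_1e^(-2t)(1,-1) + K_2e^(t)(-2,1).
Applying x_1(0)=-1, x_2(0)=-3 gives K_1=7, K_2=4.

x_1(t) = -8e^(t) + 7e^(-2t), x_2(t) = 4e^(t) - 7e^(-2t)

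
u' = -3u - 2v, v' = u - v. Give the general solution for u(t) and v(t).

u(t) = -K_1e^(-2t)sin(t) + K_1e^(-2t)cos(t) + K_2e^(-2t)sin(t) + K_2e^(-2t)cos(t), v(t) = K_1e^(-2t)sin(t) - K_2e^(-2t)cos(t)

Coefficient matrix A = [[-3, -2], [1, -1]].
Characteristic polynomial det(A - λI) = λ^2 + 4λ + 5 = 0.
Eigenvalues λ = -2 ± i (complex conjugate pair).
For λ=-2+i: an eigenvector is (1,0) - i(-1,1) = (1 + i, 0 - i).
A real fundamental pair from Re and Im of e^((-2+i)t)v: X_1 = e^(-2t)(cos(t)·(1,0) + sin(t)·(-1,1)), X_2 = e^(-2t)(sin(t)·(1,0) - cos(t)·(-1,1)).
General solution: K_1X_1 + K_2X_2.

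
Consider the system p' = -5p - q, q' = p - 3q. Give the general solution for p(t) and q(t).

Coefficient matrix A = [[-5, -1], [1, -3]].
Characteristic polynomial det(A - λI) = λ^2 + 8λ + 16 = 0.
Single eigenvalue λ = -4 with algebraic multiplicity 2.
Eigenvector v = (1,-1); generalized eigenvector w with (A-λI)w=v is (0,-1).
General solution: e^(-4t)[K_1·v + K_2·(t·v + w)].

p(t) = K_1e^(-4t) + K_2te^(-4t), q(t) = -K_1e^(-4t) - K_2te^(-4t) - K_2e^(-4t)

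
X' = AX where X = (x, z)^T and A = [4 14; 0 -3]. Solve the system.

x(t) = -2c_1e^(-3t) - c_2e^(4t), z(t) = c_1e^(-3t)

Coefficient matrix A = [[4, 14], [0, -3]].
Characteristic polynomial det(A - λI) = λ^2 - λ - 12 = 0.
Eigenvalues λ = -3, 4.
For λ=-3: (A-λI) row 1 is [7, 14], so an eigenvector is (-2, 1).
For λ=4: (A-λI) row 1 is [0, 14], so an eigenvector is (-1, 0).
General solution: c_1e^(-3t)(-2,1) + c_2e^(4t)(-1,0).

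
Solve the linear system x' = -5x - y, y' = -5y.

x(t) = c_1e^(-5t) + c_2te^(-5t) + 2c_2e^(-5t), y(t) = -c_2e^(-5t)

Coefficient matrix A = [[-5, -1], [0, -5]].
Characteristic polynomial det(A - λI) = λ^2 + 10λ + 25 = 0.
Single eigenvalue λ = -5 with algebraic multiplicity 2.
Eigenvector v = (1,0); generalized eigenvector w with (A-λI)w=v is (2,-1).
General solution: e^(-5t)[c_1·v + c_2·(t·v + w)].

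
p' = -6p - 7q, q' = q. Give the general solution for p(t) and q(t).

p(t) = C_1e^(-6t) + C_2e^(t), q(t) = -C_2e^(t)

Coefficient matrix A = [[-6, -7], [0, 1]].
Characteristic polynomial det(A - λI) = λ^2 + 5λ - 6 = 0.
Eigenvalues λ = -6, 1.
For λ=-6: (A-λI) row 1 is [0, -7], so an eigenvector is (1, 0).
For λ=1: (A-λI) row 1 is [-7, -7], so an eigenvector is (1, -1).
General solution: C_1e^(-6t)(1,0) + C_2e^(t)(1,-1).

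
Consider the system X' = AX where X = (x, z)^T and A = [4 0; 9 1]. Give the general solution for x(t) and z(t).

x(t) = -C_2e^(4t), z(t) = -C_1e^(t) - 3C_2e^(4t)

Coefficient matrix A = [[4, 0], [9, 1]].
Characteristic polynomial det(A - λI) = λ^2 - 5λ + 4 = 0.
Eigenvalues λ = 1, 4.
For λ=1: (A-λI) row 1 is [3, 0], so an eigenvector is (0, -1).
For λ=4: (A-λI) row 2 is [9, -3], so an eigenvector is (-1, -3).
General solution: C_1e^(t)(0,-1) + C_2e^(4t)(-1,-3).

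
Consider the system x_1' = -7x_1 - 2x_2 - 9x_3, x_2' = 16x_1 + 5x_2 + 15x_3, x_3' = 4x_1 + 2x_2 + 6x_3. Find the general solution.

x_1(t) = C_1e^(-3t) + 2C_2e^(3t) - C_3e^(4t), x_2(t) = -2C_1e^(-3t) - C_2e^(3t) + C_3e^(4t), x_3(t) = -2C_2e^(3t) + C_3e^(4t)

Coefficient matrix A = [[-7, -2, -9], [16, 5, 15], [4, 2, 6]].
det(A - λI) = 0 gives eigenvalues λ = -3, 3, 4.
For λ=-3: eigenvector (1,-2,0).
For λ=3: eigenvector (2,-1,-2).
For λ=4: eigenvector (-1,1,1).
General solution: C_1e^(-3t)(1,-2,0) + C_2e^(3t)(2,-1,-2) + C_3e^(4t)(-1,1,1).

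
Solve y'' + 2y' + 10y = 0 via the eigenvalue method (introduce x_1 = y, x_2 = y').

Let x_1 = y, x_2 = y'. Then x_1' = x_2 and x_2' = -10x_1 - 2x_2.
A = [[0,1],[-10,-2]]; det(A-λI) = λ^2 + 2λ + 10.
Eigenvalues λ = -1 ± 3i.

y(t) = c_1e^(-t)cos(3t) + c_2e^(-t)sin(3t)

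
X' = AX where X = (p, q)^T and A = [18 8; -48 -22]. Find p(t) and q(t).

p(t) = -C_1e^(-6t) + C_2e^(2t), q(t) = 3C_1e^(-6t) - 2C_2e^(2t)

Coefficient matrix A = [[18, 8], [-48, -22]].
Characteristic polynomial det(A - λI) = λ^2 + 4λ - 12 = 0.
Eigenvalues λ = -6, 2.
For λ=-6: (A-λI) row 1 is [24, 8], so an eigenvector is (-1, 3).
For λ=2: (A-λI) row 1 is [16, 8], so an eigenvector is (1, -2).
General solution: C_1e^(-6t)(-1,3) + C_2e^(2t)(1,-2).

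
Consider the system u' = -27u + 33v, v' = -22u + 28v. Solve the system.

u(t) = c_1e^(6t) + 3c_2e^(-5t), v(t) = c_1e^(6t) + 2c_2e^(-5t)

Coefficient matrix A = [[-27, 33], [-22, 28]].
Characteristic polynomial det(A - λI) = λ^2 - λ - 30 = 0.
Eigenvalues λ = 6, -5.
For λ=6: (A-λI) row 1 is [-33, 33], so an eigenvector is (1, 1).
For λ=-5: (A-λI) row 1 is [-22, 33], so an eigenvector is (3, 2).
General solution: c_1e^(6t)(1,1) + c_2e^(-5t)(3,2).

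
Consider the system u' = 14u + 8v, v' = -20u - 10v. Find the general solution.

Coefficient matrix A = [[14, 8], [-20, -10]].
Characteristic polynomial det(A - λI) = λ^2 - 4λ + 20 = 0.
Eigenvalues λ = 2 ± 4i (complex conjugate pair).
For λ=2+4i: an eigenvector is (-1,1) - i(-1,2) = (-1 + i, 1 - 2i).
A real fundamental pair from Re and Im of e^((2+4i)t)v: X_1 = e^(2t)(cos(4t)·(-1,1) + sin(4t)·(-1,2)), X_2 = e^(2t)(sin(4t)·(-1,1) - cos(4t)·(-1,2)).
General solution: K_1X_1 + K_2X_2.

u(t) = -K_1e^(2t)sin(4t) - K_1e^(2t)cos(4t) - K_2e^(2t)sin(4t) + K_2e^(2t)cos(4t), v(t) = 2K_1e^(2t)sin(4t) + K_1e^(2t)cos(4t) + K_2e^(2t)sin(4t) - 2K_2e^(2t)cos(4t)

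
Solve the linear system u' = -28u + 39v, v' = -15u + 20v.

u(t) = 2K_1e^(-4t)sin(3t) + 3K_1e^(-4t)cos(3t) + 3K_2e^(-4t)sin(3t) - 2K_2e^(-4t)cos(3t), v(t) = K_1e^(-4t)sin(3t) + 2K_1e^(-4t)cos(3t) + 2K_2e^(-4t)sin(3t) - K_2e^(-4t)cos(3t)

Coefficient matrix A = [[-28, 39], [-15, 20]].
Characteristic polynomial det(A - λI) = λ^2 + 8λ + 25 = 0.
Eigenvalues λ = -4 ± 3i (complex conjugate pair).
For λ=-4+3i: an eigenvector is (3,2) - i(2,1) = (3 - 2i, 2 - i).
A real fundamental pair from Re and Im of e^((-4+3i)t)v: X_1 = e^(-4t)(cos(3t)·(3,2) + sin(3t)·(2,1)), X_2 = e^(-4t)(sin(3t)·(3,2) - cos(3t)·(2,1)).
General solution: K_1X_1 + K_2X_2.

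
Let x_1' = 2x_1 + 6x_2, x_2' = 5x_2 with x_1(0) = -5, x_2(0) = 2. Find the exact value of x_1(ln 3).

A = [[2,6],[0,5]]; eigenvalues λ = 2, 5.
Eigenvectors: (-1,0) for λ=2, (-2,-1) for λ=5.
From the initial condition, c_1 = 9, c_2 = -2.
x_1(ln 3) = (9)(3^2)(-1) + (-2)(3^5)(-2) = 891.

891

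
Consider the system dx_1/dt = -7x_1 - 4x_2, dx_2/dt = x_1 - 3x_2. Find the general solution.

Coefficient matrix A = [[-7, -4], [1, -3]].
Characteristic polynomial det(A - λI) = λ^2 + 10λ + 25 = 0.
Single eigenvalue λ = -5 with algebraic multiplicity 2.
Eigenvector v = (2,-1); generalized eigenvector w with (A-λI)w=v is (1,-1).
General solution: e^(-5t)[C_1·v + C_2·(t·v + w)].

x_1(t) = 2C_1e^(-5t) + 2C_2te^(-5t) + C_2e^(-5t), x_2(t) = -C_1e^(-5t) - C_2te^(-5t) - C_2e^(-5t)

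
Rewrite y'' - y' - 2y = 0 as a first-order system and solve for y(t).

y(t) = K_1e^(2t) + K_2e^(-t)

Let x_1 = y, x_2 = y'. Then x_1' = x_2 and x_2' = 2x_1 + x_2.
A = [[0,1],[2,1]]; det(A-λI) = λ^2 - λ - 2.
Eigenvalues λ = 2, -1 with eigenvectors (1,2), (1,-1).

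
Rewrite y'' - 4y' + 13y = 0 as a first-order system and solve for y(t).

Let x_1 = y, x_2 = y'. Then x_1' = x_2 and x_2' = -13x_1 + 4x_2.
A = [[0,1],[-13,4]]; det(A-λI) = λ^2 - 4λ + 13.
Eigenvalues λ = 2 ± 3i.

y(t) = c_1e^(2t)cos(3t) + c_2e^(2t)sin(3t)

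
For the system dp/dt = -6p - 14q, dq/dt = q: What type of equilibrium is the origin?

saddle

A = [[-6,-14],[0,1]]; det(A-λI) = λ^2 + 5λ - 6.
λ = -6, 1: opposite signs.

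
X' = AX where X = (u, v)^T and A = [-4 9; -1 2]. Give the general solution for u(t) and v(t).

u(t) = 3c_1e^(-t) + 3c_2te^(-t) + 2c_2e^(-t), v(t) = c_1e^(-t) + c_2te^(-t) + c_2e^(-t)

Coefficient matrix A = [[-4, 9], [-1, 2]].
Characteristic polynomial det(A - λI) = λ^2 + 2λ + 1 = 0.
Single eigenvalue λ = -1 with algebraic multiplicity 2.
Eigenvector v = (3,1); generalized eigenvector w with (A-λI)w=v is (2,1).
General solution: e^(-t)[c_1·v + c_2·(t·v + w)].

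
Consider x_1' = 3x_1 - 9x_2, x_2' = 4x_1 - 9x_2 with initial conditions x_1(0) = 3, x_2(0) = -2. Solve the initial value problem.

x_1(t) = 36te^(-3t) + 3e^(-3t), x_2(t) = 24te^(-3t) - 2e^(-3t)

Coefficient matrix A = [[3, -9], [4, -9]].
Characteristic polynomial det(A - λI) = λ^2 + 6λ + 9 = 0.
Single eigenvalue λ = -3 with algebraic multiplicity 2.
Eigenvector v = (-3,-2); generalized eigenvector w with (A-λI)w=v is (-2,-1).
General solution: e^(-3t)[C_1·v + C_2·(t·v + w)].
Applying x_1(0)=3, x_2(0)=-2 gives C_1=7, C_2=-12.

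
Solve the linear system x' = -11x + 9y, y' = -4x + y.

x(t) = -3c_1e^(-5t) - 3c_2te^(-5t) + 2c_2e^(-5t), y(t) = -2c_1e^(-5t) - 2c_2te^(-5t) + c_2e^(-5t)

Coefficient matrix A = [[-11, 9], [-4, 1]].
Characteristic polynomial det(A - λI) = λ^2 + 10λ + 25 = 0.
Single eigenvalue λ = -5 with algebraic multiplicity 2.
Eigenvector v = (-3,-2); generalized eigenvector w with (A-λI)w=v is (2,1).
General solution: e^(-5t)[c_1·v + c_2·(t·v + w)].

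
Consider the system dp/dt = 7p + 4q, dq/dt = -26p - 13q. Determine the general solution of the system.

p(t) = -c_1e^(-3t)sin(2t) - c_1e^(-3t)cos(2t) - c_2e^(-3t)sin(2t) + c_2e^(-3t)cos(2t), q(t) = 3c_1e^(-3t)sin(2t) + 2c_1e^(-3t)cos(2t) + 2c_2e^(-3t)sin(2t) - 3c_2e^(-3t)cos(2t)

Coefficient matrix A = [[7, 4], [-26, -13]].
Characteristic polynomial det(A - λI) = λ^2 + 6λ + 13 = 0.
Eigenvalues λ = -3 ± 2i (complex conjugate pair).
For λ=-3+2i: an eigenvector is (-1,2) - i(-1,3) = (-1 + i, 2 - 3i).
A real fundamental pair from Re and Im of e^((-3+2i)t)v: X_1 = e^(-3t)(cos(2t)·(-1,2) + sin(2t)·(-1,3)), X_2 = e^(-3t)(sin(2t)·(-1,2) - cos(2t)·(-1,3)).
General solution: c_1X_1 + c_2X_2.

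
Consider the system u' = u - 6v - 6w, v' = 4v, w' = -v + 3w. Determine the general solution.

Coefficient matrix A = [[1, -6, -6], [0, 4, 0], [0, -1, 3]].
det(A - λI) = 0 gives eigenvalues λ = 3, 4, 1.
For λ=3: eigenvector (-3,0,1).
For λ=4: eigenvector (0,1,-1).
For λ=1: eigenvector (1,0,0).
General solution: C_1e^(3t)(-3,0,1) + C_2e^(4t)(0,1,-1) + C_3e^(t)(1,0,0).

u(t) = -3C_1e^(3t) + C_3e^(t), v(t) = C_2e^(4t), w(t) = C_1e^(3t) - C_2e^(4t)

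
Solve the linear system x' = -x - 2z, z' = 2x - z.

Coefficient matrix A = [[-1, -2], [2, -1]].
Characteristic polynomial det(A - λI) = λ^2 + 2λ + 5 = 0.
Eigenvalues λ = -1 ± 2i (complex conjugate pair).
For λ=-1+2i: an eigenvector is (0,-1) - i(1,0) = (0 - i, -1).
A real fundamental pair from Re and Im of e^((-1+2i)t)v: X_1 = e^(-t)(cos(2t)·(0,-1) + sin(2t)·(1,0)), X_2 = e^(-t)(sin(2t)·(0,-1) - cos(2t)·(1,0)).
General solution: K_1X_1 + K_2X_2.

x(t) = K_1e^(-t)sin(2t) - K_2e^(-t)cos(2t), z(t) = -K_1e^(-t)cos(2t) - K_2e^(-t)sin(2t)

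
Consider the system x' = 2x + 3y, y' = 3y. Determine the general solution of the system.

x(t) = -C_1e^(2t) + 3C_2e^(3t), y(t) = C_2e^(3t)

Coefficient matrix A = [[2, 3], [0, 3]].
Characteristic polynomial det(A - λI) = λ^2 - 5λ + 6 = 0.
Eigenvalues λ = 2, 3.
For λ=2: (A-λI) row 1 is [0, 3], so an eigenvector is (-1, 0).
For λ=3: (A-λI) row 1 is [-1, 3], so an eigenvector is (3, 1).
General solution: C_1e^(2t)(-1,0) + C_2e^(3t)(3,1).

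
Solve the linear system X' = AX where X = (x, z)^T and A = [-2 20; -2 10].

Coefficient matrix A = [[-2, 20], [-2, 10]].
Characteristic polynomial det(A - λI) = λ^2 - 8λ + 20 = 0.
Eigenvalues λ = 4 ± 2i (complex conjugate pair).
For λ=4+2i: an eigenvector is (-3,-1) - i(-1,0) = (-3 + i, -1).
A real fundamental pair from Re and Im of e^((4+2i)t)v: X_1 = e^(4t)(cos(2t)·(-3,-1) + sin(2t)·(-1,0)), X_2 = e^(4t)(sin(2t)·(-3,-1) - cos(2t)·(-1,0)).
General solution: c_1X_1 + c_2X_2.

x(t) = -c_1e^(4t)sin(2t) - 3c_1e^(4t)cos(2t) - 3c_2e^(4t)sin(2t) + c_2e^(4t)cos(2t), z(t) = -c_1e^(4t)cos(2t) - c_2e^(4t)sin(2t)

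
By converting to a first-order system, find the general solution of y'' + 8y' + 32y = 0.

Let x_1 = y, x_2 = y'. Then x_1' = x_2 and x_2' = -32x_1 - 8x_2.
A = [[0,1],[-32,-8]]; det(A-λI) = λ^2 + 8λ + 32.
Eigenvalues λ = -4 ± 4i.

y(t) = c_1e^(-4t)cos(4t) + c_2e^(-4t)sin(4t)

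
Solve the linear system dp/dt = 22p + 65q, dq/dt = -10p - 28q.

p(t) = -3C_1e^(-3t)sin(5t) + 2C_1e^(-3t)cos(5t) + 2C_2e^(-3t)sin(5t) + 3C_2e^(-3t)cos(5t), q(t) = C_1e^(-3t)sin(5t) - C_1e^(-3t)cos(5t) - C_2e^(-3t)sin(5t) - C_2e^(-3t)cos(5t)

Coefficient matrix A = [[22, 65], [-10, -28]].
Characteristic polynomial det(A - λI) = λ^2 + 6λ + 34 = 0.
Eigenvalues λ = -3 ± 5i (complex conjugate pair).
For λ=-3+5i: an eigenvector is (2,-1) - i(-3,1) = (2 + 3i, -1 - i).
A real fundamental pair from Re and Im of e^((-3+5i)t)v: X_1 = e^(-3t)(cos(5t)·(2,-1) + sin(5t)·(-3,1)), X_2 = e^(-3t)(sin(5t)·(2,-1) - cos(5t)·(-3,1)).
General solution: C_1X_1 + C_2X_2.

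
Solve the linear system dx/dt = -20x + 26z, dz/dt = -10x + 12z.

Coefficient matrix A = [[-20, 26], [-10, 12]].
Characteristic polynomial det(A - λI) = λ^2 + 8λ + 20 = 0.
Eigenvalues λ = -4 ± 2i (complex conjugate pair).
For λ=-4+2i: an eigenvector is (2,1) - i(-3,-2) = (2 + 3i, 1 + 2i).
A real fundamental pair from Re and Im of e^((-4+2i)t)v: X_1 = e^(-4t)(cos(2t)·(2,1) + sin(2t)·(-3,-2)), X_2 = e^(-4t)(sin(2t)·(2,1) - cos(2t)·(-3,-2)).
General solution: c_1X_1 + c_2X_2.

x(t) = -3c_1e^(-4t)sin(2t) + 2c_1e^(-4t)cos(2t) + 2c_2e^(-4t)sin(2t) + 3c_2e^(-4t)cos(2t), z(t) = -2c_1e^(-4t)sin(2t) + c_1e^(-4t)cos(2t) + c_2e^(-4t)sin(2t) + 2c_2e^(-4t)cos(2t)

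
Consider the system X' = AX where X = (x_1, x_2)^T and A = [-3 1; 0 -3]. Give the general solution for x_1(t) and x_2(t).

x_1(t) = K_1e^(-3t) + K_2te^(-3t) - 2K_2e^(-3t), x_2(t) = K_2e^(-3t)

Coefficient matrix A = [[-3, 1], [0, -3]].
Characteristic polynomial det(A - λI) = λ^2 + 6λ + 9 = 0.
Single eigenvalue λ = -3 with algebraic multiplicity 2.
Eigenvector v = (1,0); generalized eigenvector w with (A-λI)w=v is (-2,1).
General solution: e^(-3t)[K_1·v + K_2·(t·v + w)].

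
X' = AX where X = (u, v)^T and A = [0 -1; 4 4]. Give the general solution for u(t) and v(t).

Coefficient matrix A = [[0, -1], [4, 4]].
Characteristic polynomial det(A - λI) = λ^2 - 4λ + 4 = 0.
Single eigenvalue λ = 2 with algebraic multiplicity 2.
Eigenvector v = (-1,2); generalized eigenvector w with (A-λI)w=v is (2,-3).
General solution: e^(2t)[K_1·v + K_2·(t·v + w)].

u(t) = -K_1e^(2t) - K_2te^(2t) + 2K_2e^(2t), v(t) = 2K_1e^(2t) + 2K_2te^(2t) - 3K_2e^(2t)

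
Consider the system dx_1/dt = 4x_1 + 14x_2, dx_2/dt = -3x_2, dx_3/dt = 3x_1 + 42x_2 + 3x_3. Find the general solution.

Coefficient matrix A = [[4, 14, 0], [0, -3, 0], [3, 42, 3]].
det(A - λI) = 0 gives eigenvalues λ = 4, 3, -3.
For λ=4: eigenvector (1,0,3).
For λ=3: eigenvector (0,0,1).
For λ=-3: eigenvector (-2,1,-6).
General solution: c_1e^(4t)(1,0,3) + c_2e^(3t)(0,0,1) + c_3e^(-3t)(-2,1,-6).

x_1(t) = c_1e^(4t) - 2c_3e^(-3t), x_2(t) = c_3e^(-3t), x_3(t) = 3c_1e^(4t) + c_2e^(3t) - 6c_3e^(-3t)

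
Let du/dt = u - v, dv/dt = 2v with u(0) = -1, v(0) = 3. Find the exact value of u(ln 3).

A = [[1,-1],[0,2]]; eigenvalues λ = 1, 2.
Eigenvectors: (-1,0) for λ=1, (1,-1) for λ=2.
From the initial condition, c_1 = -2, c_2 = -3.
u(ln 3) = (-2)(3^1)(-1) + (-3)(3^2)(1) = -21.

-21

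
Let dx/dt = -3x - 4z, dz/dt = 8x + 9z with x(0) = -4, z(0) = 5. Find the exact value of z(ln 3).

A = [[-3,-4],[8,9]]; eigenvalues λ = 1, 5.
Eigenvectors: (1,-1) for λ=1, (-1,2) for λ=5.
From the initial condition, c_1 = -3, c_2 = 1.
z(ln 3) = (-3)(3^1)(-1) + (1)(3^5)(2) = 495.

495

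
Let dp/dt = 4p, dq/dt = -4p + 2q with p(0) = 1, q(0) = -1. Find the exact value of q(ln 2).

-28

A = [[4,0],[-4,2]]; eigenvalues λ = 4, 2.
Eigenvectors: (1,-2) for λ=4, (0,1) for λ=2.
From the initial condition, c_1 = 1, c_2 = 1.
q(ln 2) = (1)(2^4)(-2) + (1)(2^2)(1) = -28.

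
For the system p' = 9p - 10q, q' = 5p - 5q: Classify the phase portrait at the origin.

A = [[9,-10],[5,-5]]; det(A-λI) = λ^2 - 4λ + 5.
λ = 2 ± i: positive real part.

unstable spiral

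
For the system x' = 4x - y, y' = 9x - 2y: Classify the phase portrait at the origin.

unstable improper node

A = [[4,-1],[9,-2]]; det(A-λI) = λ^2 - 2λ + 1.
repeated λ = 1 with a single eigenvector.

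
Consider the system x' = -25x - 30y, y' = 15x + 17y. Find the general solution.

x(t) = 3K_1e^(-4t)sin(3t) + K_1e^(-4t)cos(3t) + K_2e^(-4t)sin(3t) - 3K_2e^(-4t)cos(3t), y(t) = -2K_1e^(-4t)sin(3t) - K_1e^(-4t)cos(3t) - K_2e^(-4t)sin(3t) + 2K_2e^(-4t)cos(3t)

Coefficient matrix A = [[-25, -30], [15, 17]].
Characteristic polynomial det(A - λI) = λ^2 + 8λ + 25 = 0.
Eigenvalues λ = -4 ± 3i (complex conjugate pair).
For λ=-4+3i: an eigenvector is (1,-1) - i(3,-2) = (1 - 3i, -1 + 2i).
A real fundamental pair from Re and Im of e^((-4+3i)t)v: X_1 = e^(-4t)(cos(3t)·(1,-1) + sin(3t)·(3,-2)), X_2 = e^(-4t)(sin(3t)·(1,-1) - cos(3t)·(3,-2)).
General solution: K_1X_1 + K_2X_2.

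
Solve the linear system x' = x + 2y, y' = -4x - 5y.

x(t) = C_1e^(-t) + C_2e^(-3t), y(t) = -C_1e^(-t) - 2C_2e^(-3t)

Coefficient matrix A = [[1, 2], [-4, -5]].
Characteristic polynomial det(A - λI) = λ^2 + 4λ + 3 = 0.
Eigenvalues λ = -1, -3.
For λ=-1: (A-λI) row 1 is [2, 2], so an eigenvector is (1, -1).
For λ=-3: (A-λI) row 1 is [4, 2], so an eigenvector is (1, -2).
General solution: C_1e^(-t)(1,-1) + C_2e^(-3t)(1,-2).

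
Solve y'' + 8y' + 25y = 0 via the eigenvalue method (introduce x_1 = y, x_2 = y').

Let x_1 = y, x_2 = y'. Then x_1' = x_2 and x_2' = -25x_1 - 8x_2.
A = [[0,1],[-25,-8]]; det(A-λI) = λ^2 + 8λ + 25.
Eigenvalues λ = -4 ± 3i.

y(t) = K_1e^(-4t)cos(3t) + K_2e^(-4t)sin(3t)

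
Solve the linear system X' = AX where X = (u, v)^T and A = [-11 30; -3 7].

Coefficient matrix A = [[-11, 30], [-3, 7]].
Characteristic polynomial det(A - λI) = λ^2 + 4λ + 13 = 0.
Eigenvalues λ = -2 ± 3i (complex conjugate pair).
For λ=-2+3i: an eigenvector is (-3,-1) - i(-1,0) = (-3 + i, -1).
A real fundamental pair from Re and Im of e^((-2+3i)t)v: X_1 = e^(-2t)(cos(3t)·(-3,-1) + sin(3t)·(-1,0)), X_2 = e^(-2t)(sin(3t)·(-3,-1) - cos(3t)·(-1,0)).
General solution: c_1X_1 + c_2X_2.

u(t) = -c_1e^(-2t)sin(3t) - 3c_1e^(-2t)cos(3t) - 3c_2e^(-2t)sin(3t) + c_2e^(-2t)cos(3t), v(t) = -c_1e^(-2t)cos(3t) - c_2e^(-2t)sin(3t)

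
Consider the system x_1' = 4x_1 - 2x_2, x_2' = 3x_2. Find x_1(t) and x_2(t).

Coefficient matrix A = [[4, -2], [0, 3]].
Characteristic polynomial det(A - λI) = λ^2 - 7λ + 12 = 0.
Eigenvalues λ = 3, 4.
For λ=3: (A-λI) row 1 is [1, -2], so an eigenvector is (-2, -1).
For λ=4: (A-λI) row 1 is [0, -2], so an eigenvector is (-1, 0).
General solution: C_1e^(3t)(-2,-1) + C_2e^(4t)(-1,0).

x_1(t) = -2C_1e^(3t) - C_2e^(4t), x_2(t) = -C_1e^(3t)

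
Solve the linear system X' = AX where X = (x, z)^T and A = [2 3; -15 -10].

Coefficient matrix A = [[2, 3], [-15, -10]].
Characteristic polynomial det(A - λI) = λ^2 + 8λ + 25 = 0.
Eigenvalues λ = -4 ± 3i (complex conjugate pair).
For λ=-4+3i: an eigenvector is (0,-1) - i(-1,2) = (0 + i, -1 - 2i).
A real fundamental pair from Re and Im of e^((-4+3i)t)v: X_1 = e^(-4t)(cos(3t)·(0,-1) + sin(3t)·(-1,2)), X_2 = e^(-4t)(sin(3t)·(0,-1) - cos(3t)·(-1,2)).
General solution: c_1X_1 + c_2X_2.

x(t) = -c_1e^(-4t)sin(3t) + c_2e^(-4t)cos(3t), z(t) = 2c_1e^(-4t)sin(3t) - c_1e^(-4t)cos(3t) - c_2e^(-4t)sin(3t) - 2c_2e^(-4t)cos(3t)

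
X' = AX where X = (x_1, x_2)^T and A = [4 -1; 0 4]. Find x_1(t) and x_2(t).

Coefficient matrix A = [[4, -1], [0, 4]].
Characteristic polynomial det(A - λI) = λ^2 - 8λ + 16 = 0.
Single eigenvalue λ = 4 with algebraic multiplicity 2.
Eigenvector v = (1,0); generalized eigenvector w with (A-λI)w=v is (-1,-1).
General solution: e^(4t)[c_1·v + c_2·(t·v + w)].

x_1(t) = c_1e^(4t) + c_2te^(4t) - c_2e^(4t), x_2(t) = -c_2e^(4t)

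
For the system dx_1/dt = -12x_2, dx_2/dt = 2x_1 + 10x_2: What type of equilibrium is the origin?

unstable node

A = [[0,-12],[2,10]]; det(A-λI) = λ^2 - 10λ + 24.
λ = 4, 6: both positive.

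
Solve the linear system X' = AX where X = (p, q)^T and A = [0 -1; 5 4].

p(t) = -c_1e^(2t)sin(t) + c_2e^(2t)cos(t), q(t) = 2c_1e^(2t)sin(t) + c_1e^(2t)cos(t) + c_2e^(2t)sin(t) - 2c_2e^(2t)cos(t)

Coefficient matrix A = [[0, -1], [5, 4]].
Characteristic polynomial det(A - λI) = λ^2 - 4λ + 5 = 0.
Eigenvalues λ = 2 ± i (complex conjugate pair).
For λ=2+i: an eigenvector is (0,1) - i(-1,2) = (0 + i, 1 - 2i).
A real fundamental pair from Re and Im of e^((2+i)t)v: X_1 = e^(2t)(cos(t)·(0,1) + sin(t)·(-1,2)), X_2 = e^(2t)(sin(t)·(0,1) - cos(t)·(-1,2)).
General solution: c_1X_1 + c_2X_2.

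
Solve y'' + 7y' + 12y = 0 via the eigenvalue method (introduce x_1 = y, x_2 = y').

y(t) = C_1e^(-3t) + C_2e^(-4t)

Let x_1 = y, x_2 = y'. Then x_1' = x_2 and x_2' = -12x_1 - 7x_2.
A = [[0,1],[-12,-7]]; det(A-λI) = λ^2 + 7λ + 12.
Eigenvalues λ = -3, -4 with eigenvectors (1,-3), (1,-4).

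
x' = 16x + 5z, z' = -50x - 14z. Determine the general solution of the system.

Coefficient matrix A = [[16, 5], [-50, -14]].
Characteristic polynomial det(A - λI) = λ^2 - 2λ + 26 = 0.
Eigenvalues λ = 1 ± 5i (complex conjugate pair).
For λ=1+5i: an eigenvector is (0,1) - i(1,-3) = (0 - i, 1 + 3i).
A real fundamental pair from Re and Im of e^((1+5i)t)v: X_1 = e^(t)(cos(5t)·(0,1) + sin(5t)·(1,-3)), X_2 = e^(t)(sin(5t)·(0,1) - cos(5t)·(1,-3)).
General solution: c_1X_1 + c_2X_2.

x(t) = c_1e^(t)sin(5t) - c_2e^(t)cos(5t), z(t) = -3c_1e^(t)sin(5t) + c_1e^(t)cos(5t) + c_2e^(t)sin(5t) + 3c_2e^(t)cos(5t)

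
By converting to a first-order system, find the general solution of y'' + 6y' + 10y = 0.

Let x_1 = y, x_2 = y'. Then x_1' = x_2 and x_2' = -10x_1 - 6x_2.
A = [[0,1],[-10,-6]]; det(A-λI) = λ^2 + 6λ + 10.
Eigenvalues λ = -3 ± i.

y(t) = K_1e^(-3t)cos(t) + K_2e^(-3t)sin(t)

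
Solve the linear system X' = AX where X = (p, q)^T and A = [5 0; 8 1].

Coefficient matrix A = [[5, 0], [8, 1]].
Characteristic polynomial det(A - λI) = λ^2 - 6λ + 5 = 0.
Eigenvalues λ = 1, 5.
For λ=1: (A-λI) row 1 is [4, 0], so an eigenvector is (0, -1).
For λ=5: (A-λI) row 2 is [8, -4], so an eigenvector is (-1, -2).
General solution: c_1e^(t)(0,-1) + c_2e^(5t)(-1,-2).

p(t) = -c_2e^(5t), q(t) = -c_1e^(t) - 2c_2e^(5t)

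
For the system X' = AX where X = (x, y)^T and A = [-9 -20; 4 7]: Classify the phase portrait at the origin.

stable spiral

A = [[-9,-20],[4,7]]; det(A-λI) = λ^2 + 2λ + 17.
λ = -1 ± 4i: negative real part.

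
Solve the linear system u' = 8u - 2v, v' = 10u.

u(t) = C_1e^(4t)sin(2t) - C_2e^(4t)cos(2t), v(t) = 2C_1e^(4t)sin(2t) - C_1e^(4t)cos(2t) - C_2e^(4t)sin(2t) - 2C_2e^(4t)cos(2t)

Coefficient matrix A = [[8, -2], [10, 0]].
Characteristic polynomial det(A - λI) = λ^2 - 8λ + 20 = 0.
Eigenvalues λ = 4 ± 2i (complex conjugate pair).
For λ=4+2i: an eigenvector is (0,-1) - i(1,2) = (0 - i, -1 - 2i).
A real fundamental pair from Re and Im of e^((4+2i)t)v: X_1 = e^(4t)(cos(2t)·(0,-1) + sin(2t)·(1,2)), X_2 = e^(4t)(sin(2t)·(0,-1) - cos(2t)·(1,2)).
General solution: C_1X_1 + C_2X_2.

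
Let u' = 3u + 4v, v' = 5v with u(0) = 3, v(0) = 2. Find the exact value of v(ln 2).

A = [[3,4],[0,5]]; eigenvalues λ = 5, 3.
Eigenvectors: (2,1) for λ=5, (-1,0) for λ=3.
From the initial condition, c_1 = 2, c_2 = 1.
v(ln 2) = (2)(2^5)(1) + (1)(2^3)(0) = 64.

64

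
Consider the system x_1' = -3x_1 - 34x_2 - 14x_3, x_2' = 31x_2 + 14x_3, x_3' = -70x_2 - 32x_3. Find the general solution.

x_1(t) = C_1e^(-3t) + 2C_2e^(-4t) - C_3e^(3t), x_2(t) = -2C_2e^(-4t) + C_3e^(3t), x_3(t) = 5C_2e^(-4t) - 2C_3e^(3t)

Coefficient matrix A = [[-3, -34, -14], [0, 31, 14], [0, -70, -32]].
det(A - λI) = 0 gives eigenvalues λ = -3, -4, 3.
For λ=-3: eigenvector (1,0,0).
For λ=-4: eigenvector (2,-2,5).
For λ=3: eigenvector (-1,1,-2).
General solution: C_1e^(-3t)(1,0,0) + C_2e^(-4t)(2,-2,5) + C_3e^(3t)(-1,1,-2).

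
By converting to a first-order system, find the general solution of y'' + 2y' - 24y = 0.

Let x_1 = y, x_2 = y'. Then x_1' = x_2 and x_2' = 24x_1 - 2x_2.
A = [[0,1],[24,-2]]; det(A-λI) = λ^2 + 2λ - 24.
Eigenvalues λ = -6, 4 with eigenvectors (1,-6), (1,4).

y(t) = K_1e^(-6t) + K_2e^(4t)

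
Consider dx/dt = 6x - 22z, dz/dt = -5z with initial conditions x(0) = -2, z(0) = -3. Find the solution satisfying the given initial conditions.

Coefficient matrix A = [[6, -22], [0, -5]].
Characteristic polynomial det(A - λI) = λ^2 - λ - 30 = 0.
Eigenvalues λ = 6, -5.
For λ=6: (A-λI) row 1 is [0, -22], so an eigenvector is (1, 0).
For λ=-5: (A-λI) row 1 is [11, -22], so an eigenvector is (2, 1).
General solution: K_1e^(6t)(1,0) + K_2e^(-5t)(2,1).
Applying x(0)=-2, z(0)=-3 gives K_1=4, K_2=-3.

x(t) = 4e^(6t) - 6e^(-5t), z(t) = -3e^(-5t)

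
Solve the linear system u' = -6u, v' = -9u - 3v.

u(t) = C_1e^(-6t), v(t) = 3C_1e^(-6t) - C_2e^(-3t)

Coefficient matrix A = [[-6, 0], [-9, -3]].
Characteristic polynomial det(A - λI) = λ^2 + 9λ + 18 = 0.
Eigenvalues λ = -6, -3.
For λ=-6: (A-λI) row 2 is [-9, 3], so an eigenvector is (1, 3).
For λ=-3: (A-λI) row 1 is [-3, 0], so an eigenvector is (0, -1).
General solution: C_1e^(-6t)(1,3) + C_2e^(-3t)(0,-1).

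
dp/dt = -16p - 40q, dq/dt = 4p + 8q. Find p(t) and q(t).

Coefficient matrix A = [[-16, -40], [4, 8]].
Characteristic polynomial det(A - λI) = λ^2 + 8λ + 32 = 0.
Eigenvalues λ = -4 ± 4i (complex conjugate pair).
For λ=-4+4i: an eigenvector is (3,-1) - i(1,0) = (3 - i, -1).
A real fundamental pair from Re and Im of e^((-4+4i)t)v: X_1 = e^(-4t)(cos(4t)·(3,-1) + sin(4t)·(1,0)), X_2 = e^(-4t)(sin(4t)·(3,-1) - cos(4t)·(1,0)).
General solution: K_1X_1 + K_2X_2.

p(t) = K_1e^(-4t)sin(4t) + 3K_1e^(-4t)cos(4t) + 3K_2e^(-4t)sin(4t) - K_2e^(-4t)cos(4t), q(t) = -K_1e^(-4t)cos(4t) - K_2e^(-4t)sin(4t)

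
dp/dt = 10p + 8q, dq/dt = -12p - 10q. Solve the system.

Coefficient matrix A = [[10, 8], [-12, -10]].
Characteristic polynomial det(A - λI) = λ^2 - 4 = 0.
Eigenvalues λ = -2, 2.
For λ=-2: (A-λI) row 1 is [12, 8], so an eigenvector is (2, -3).
For λ=2: (A-λI) row 1 is [8, 8], so an eigenvector is (1, -1).
General solution: C_1e^(-2t)(2,-3) + C_2e^(2t)(1,-1).

p(t) = 2C_1e^(-2t) + C_2e^(2t), q(t) = -3C_1e^(-2t) - C_2e^(2t)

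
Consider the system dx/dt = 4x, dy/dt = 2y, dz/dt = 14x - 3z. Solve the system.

x(t) = K_1e^(4t), y(t) = K_2e^(2t), z(t) = 2K_1e^(4t) + K_3e^(-3t)

Coefficient matrix A = [[4, 0, 0], [0, 2, 0], [14, 0, -3]].
det(A - λI) = 0 gives eigenvalues λ = 4, 2, -3.
For λ=4: eigenvector (1,0,2).
For λ=2: eigenvector (0,1,0).
For λ=-3: eigenvector (0,0,1).
General solution: K_1e^(4t)(1,0,2) + K_2e^(2t)(0,1,0) + K_3e^(-3t)(0,0,1).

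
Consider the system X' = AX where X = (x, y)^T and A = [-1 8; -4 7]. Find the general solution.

x(t) = K_1e^(3t)sin(4t) - K_1e^(3t)cos(4t) - K_2e^(3t)sin(4t) - K_2e^(3t)cos(4t), y(t) = K_1e^(3t)sin(4t) - K_2e^(3t)cos(4t)

Coefficient matrix A = [[-1, 8], [-4, 7]].
Characteristic polynomial det(A - λI) = λ^2 - 6λ + 25 = 0.
Eigenvalues λ = 3 ± 4i (complex conjugate pair).
For λ=3+4i: an eigenvector is (-1,0) - i(1,1) = (-1 - i, 0 - i).
A real fundamental pair from Re and Im of e^((3+4i)t)v: X_1 = e^(3t)(cos(4t)·(-1,0) + sin(4t)·(1,1)), X_2 = e^(3t)(sin(4t)·(-1,0) - cos(4t)·(1,1)).
General solution: K_1X_1 + K_2X_2.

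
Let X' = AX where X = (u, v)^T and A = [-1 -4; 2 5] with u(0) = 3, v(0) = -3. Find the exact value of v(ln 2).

A = [[-1,-4],[2,5]]; eigenvalues λ = 1, 3.
Eigenvectors: (-2,1) for λ=1, (1,-1) for λ=3.
From the initial condition, c_1 = 0, c_2 = 3.
v(ln 2) = (0)(2^1)(1) + (3)(2^3)(-1) = -24.

-24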